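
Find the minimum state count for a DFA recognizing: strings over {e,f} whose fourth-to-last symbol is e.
By Myhill–Nerode, count the distinguishable equivalence classes: 2^4 = 16 classes — the DFA must remember the last 4 symbols read; every pair of distinct length-4 suffixes is distinguishable by some continuation.
16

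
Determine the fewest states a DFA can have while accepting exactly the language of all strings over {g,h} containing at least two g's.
By Myhill–Nerode, count the distinguishable equivalence classes: three classes — 0, 1, or ≥2 g's seen.
3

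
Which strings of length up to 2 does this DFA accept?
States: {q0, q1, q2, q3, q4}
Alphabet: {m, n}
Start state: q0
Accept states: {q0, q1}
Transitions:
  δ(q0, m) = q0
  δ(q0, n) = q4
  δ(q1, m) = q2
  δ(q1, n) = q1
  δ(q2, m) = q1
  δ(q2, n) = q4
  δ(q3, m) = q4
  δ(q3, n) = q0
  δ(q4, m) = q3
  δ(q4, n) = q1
ε, m, mm, nn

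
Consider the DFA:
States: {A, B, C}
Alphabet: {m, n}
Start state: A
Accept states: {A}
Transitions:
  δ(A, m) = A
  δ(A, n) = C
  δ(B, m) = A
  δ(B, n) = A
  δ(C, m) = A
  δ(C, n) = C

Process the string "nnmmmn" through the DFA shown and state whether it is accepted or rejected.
Processing string "nnmmmn":
  A --n--> C
  C --n--> C
  C --m--> A
  A --m--> A
  A --m--> A
  A --n--> C
Final state: C
Accept states: {A}
No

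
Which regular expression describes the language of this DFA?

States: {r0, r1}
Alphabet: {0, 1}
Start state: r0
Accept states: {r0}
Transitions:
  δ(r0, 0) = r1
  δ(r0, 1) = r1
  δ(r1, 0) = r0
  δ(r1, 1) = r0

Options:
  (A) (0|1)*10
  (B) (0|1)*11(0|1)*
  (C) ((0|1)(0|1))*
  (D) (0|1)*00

Check each option against the DFA on short strings; one disagreement eliminates an option:
  (A) (0|1)*10: on ε the DFA stays in r0 and accepts (r0 ∈ Accept), but the regex does not match it → eliminate
  (B) (0|1)*11(0|1)*: on ε the DFA stays in r0 and accepts (r0 ∈ Accept), but the regex does not match it → eliminate
  (C) ((0|1)(0|1))*: agrees with the DFA on every string of length ≤ 6
  (D) (0|1)*00: on ε the DFA stays in r0 and accepts (r0 ∈ Accept), but the regex does not match it → eliminate
Only (C) is consistent with the DFA.
(C) ((0|1)(0|1))*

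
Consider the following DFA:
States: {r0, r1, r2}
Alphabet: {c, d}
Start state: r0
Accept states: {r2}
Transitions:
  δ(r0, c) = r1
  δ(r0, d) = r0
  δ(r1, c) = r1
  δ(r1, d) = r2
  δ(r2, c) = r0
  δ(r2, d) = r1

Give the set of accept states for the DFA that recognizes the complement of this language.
Complement accept states = All states \ Original accept states
= {r0, r1, r2} \ {r2}
{r0, r1}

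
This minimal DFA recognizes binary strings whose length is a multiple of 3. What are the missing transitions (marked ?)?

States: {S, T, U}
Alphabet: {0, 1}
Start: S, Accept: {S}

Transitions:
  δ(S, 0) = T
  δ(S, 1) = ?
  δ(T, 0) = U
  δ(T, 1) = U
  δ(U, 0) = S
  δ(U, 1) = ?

From the language and accept set, identify what each state tracks — S: length ≡ 0 (mod 3); T: length ≡ 1 (mod 3); U: length ≡ 2 (mod 3).
Each missing δ(q, a) is the state matching the new tracked value after reading a.
δ(S, 1) = T; δ(U, 1) = S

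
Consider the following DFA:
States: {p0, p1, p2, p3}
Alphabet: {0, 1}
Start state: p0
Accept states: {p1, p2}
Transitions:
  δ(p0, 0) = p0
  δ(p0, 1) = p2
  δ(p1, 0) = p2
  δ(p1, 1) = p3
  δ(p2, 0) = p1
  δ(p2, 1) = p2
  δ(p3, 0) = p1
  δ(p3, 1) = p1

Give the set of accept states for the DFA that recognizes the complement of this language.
Complement accept states = All states \ Original accept states
= {p0, p1, p2, p3} \ {p1, p2}
{p0, p3}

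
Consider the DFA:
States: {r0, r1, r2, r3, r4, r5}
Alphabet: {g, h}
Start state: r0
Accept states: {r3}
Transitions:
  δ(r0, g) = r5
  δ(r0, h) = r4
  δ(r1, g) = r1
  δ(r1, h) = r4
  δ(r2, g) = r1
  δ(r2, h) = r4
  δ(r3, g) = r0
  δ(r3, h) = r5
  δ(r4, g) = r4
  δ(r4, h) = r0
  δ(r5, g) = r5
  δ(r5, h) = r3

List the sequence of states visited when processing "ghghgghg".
read 'g': r0 → r5
  read 'h': r5 → r3
  read 'g': r3 → r0
  read 'h': r0 → r4
  read 'g': r4 → r4
  read 'g': r4 → r4
  read 'h': r4 → r0
  read 'g': r0 → r5
r0 -> r5 -> r3 -> r0 -> r4 -> r4 -> r4 -> r0 -> r5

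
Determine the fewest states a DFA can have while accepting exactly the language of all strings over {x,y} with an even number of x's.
By Myhill–Nerode, count the distinguishable equivalence classes: two classes — parity of the count of x's.
2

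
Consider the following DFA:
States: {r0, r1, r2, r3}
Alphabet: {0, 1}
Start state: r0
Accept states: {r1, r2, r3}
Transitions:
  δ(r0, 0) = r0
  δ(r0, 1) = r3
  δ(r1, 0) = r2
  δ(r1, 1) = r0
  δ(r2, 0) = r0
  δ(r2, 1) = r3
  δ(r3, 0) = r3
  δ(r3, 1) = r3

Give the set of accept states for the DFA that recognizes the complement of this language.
Complement accept states = All states \ Original accept states
= {r0, r1, r2, r3} \ {r1, r2, r3}
{r0}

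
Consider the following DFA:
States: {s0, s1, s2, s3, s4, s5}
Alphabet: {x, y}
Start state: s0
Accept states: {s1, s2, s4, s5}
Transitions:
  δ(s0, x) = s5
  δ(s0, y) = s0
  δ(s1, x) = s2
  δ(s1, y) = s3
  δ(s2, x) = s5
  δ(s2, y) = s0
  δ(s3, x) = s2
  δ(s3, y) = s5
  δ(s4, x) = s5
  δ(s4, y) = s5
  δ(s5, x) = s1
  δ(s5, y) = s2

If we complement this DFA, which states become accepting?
Complement accept states = All states \ Original accept states
= {s0, s1, s2, s3, s4, s5} \ {s1, s2, s4, s5}
{s0, s3}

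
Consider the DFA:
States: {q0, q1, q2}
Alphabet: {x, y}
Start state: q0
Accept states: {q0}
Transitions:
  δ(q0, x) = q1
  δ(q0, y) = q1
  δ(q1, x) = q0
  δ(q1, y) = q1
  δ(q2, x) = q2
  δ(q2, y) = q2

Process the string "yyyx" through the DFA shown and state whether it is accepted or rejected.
Processing string "yyyx":
  q0 --y--> q1
  q1 --y--> q1
  q1 --y--> q1
  q1 --x--> q0
Final state: q0
Accept states: {q0}
Yes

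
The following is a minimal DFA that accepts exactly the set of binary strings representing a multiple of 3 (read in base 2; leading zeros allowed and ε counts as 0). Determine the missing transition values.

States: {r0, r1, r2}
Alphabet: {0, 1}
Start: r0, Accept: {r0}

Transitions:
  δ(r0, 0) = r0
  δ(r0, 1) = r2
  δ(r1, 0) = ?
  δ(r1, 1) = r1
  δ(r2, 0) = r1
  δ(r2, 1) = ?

From the language and accept set, identify what each state tracks — r0: value ≡ 0 (mod 3); r1: value ≡ 2 (mod 3); r2: value ≡ 1 (mod 3).
Each missing δ(q, a) is the state matching the new tracked value after reading a.
δ(r1, 0) = r2; δ(r2, 1) = r0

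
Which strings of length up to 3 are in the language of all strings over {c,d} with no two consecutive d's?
ε, c, d, cc, cd, dc, ccc, ccd, cdc, dcc, dcd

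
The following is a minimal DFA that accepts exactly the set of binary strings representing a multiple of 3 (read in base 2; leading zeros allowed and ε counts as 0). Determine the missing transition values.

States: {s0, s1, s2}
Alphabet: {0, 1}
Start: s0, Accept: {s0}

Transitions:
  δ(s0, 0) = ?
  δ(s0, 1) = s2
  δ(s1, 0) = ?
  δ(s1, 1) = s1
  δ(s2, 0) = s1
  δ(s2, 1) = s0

From the language and accept set, identify what each state tracks — s0: value ≡ 0 (mod 3); s1: value ≡ 2 (mod 3); s2: value ≡ 1 (mod 3).
Each missing δ(q, a) is the state matching the new tracked value after reading a.
δ(s0, 0) = s0; δ(s1, 0) = s2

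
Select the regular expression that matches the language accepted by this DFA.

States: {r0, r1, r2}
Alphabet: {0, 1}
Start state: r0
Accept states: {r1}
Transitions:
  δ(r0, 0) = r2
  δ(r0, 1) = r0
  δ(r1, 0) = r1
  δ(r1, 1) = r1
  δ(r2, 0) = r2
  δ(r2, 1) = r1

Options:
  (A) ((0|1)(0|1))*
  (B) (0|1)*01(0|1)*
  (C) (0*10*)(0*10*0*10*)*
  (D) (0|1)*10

Check each option against the DFA on short strings; one disagreement eliminates an option:
  (A) ((0|1)(0|1))*: on ε the DFA stays in r0 and rejects (r0 ∉ Accept), but the regex matches it → eliminate
  (B) (0|1)*01(0|1)*: agrees with the DFA on every string of length ≤ 6
  (C) (0*10*)(0*10*0*10*)*: on '1' the DFA goes r0 → r0 and rejects (r0 ∉ Accept), but the regex matches it → eliminate
  (D) (0|1)*10: on '01' the DFA goes r0 → r2 → r1 and accepts (r1 ∈ Accept), but the regex does not match it → eliminate
Only (B) is consistent with the DFA.
(B) (0|1)*01(0|1)*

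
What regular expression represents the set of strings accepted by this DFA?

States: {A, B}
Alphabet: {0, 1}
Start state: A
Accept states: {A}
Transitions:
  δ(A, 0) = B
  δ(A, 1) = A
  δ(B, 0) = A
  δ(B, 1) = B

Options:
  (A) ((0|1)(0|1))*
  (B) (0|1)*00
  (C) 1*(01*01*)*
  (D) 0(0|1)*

Check each option against the DFA on short strings; one disagreement eliminates an option:
  (A) ((0|1)(0|1))*: on '1' the DFA goes A → A and accepts (A ∈ Accept), but the regex does not match it → eliminate
  (B) (0|1)*00: on ε the DFA stays in A and accepts (A ∈ Accept), but the regex does not match it → eliminate
  (C) 1*(01*01*)*: agrees with the DFA on every string of length ≤ 6
  (D) 0(0|1)*: on ε the DFA stays in A and accepts (A ∈ Accept), but the regex does not match it → eliminate
Only (C) is consistent with the DFA.
(C) 1*(01*01*)*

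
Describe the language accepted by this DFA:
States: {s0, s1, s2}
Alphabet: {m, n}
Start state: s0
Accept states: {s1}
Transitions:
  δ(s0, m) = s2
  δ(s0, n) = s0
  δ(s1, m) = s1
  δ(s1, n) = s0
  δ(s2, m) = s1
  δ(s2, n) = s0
Testing a few strings:
  'nnnn' → reject
  'mnmn' → reject
  'nmmm' → accept
  'mm' → accept
State roles: s0=last symbol not m; s1=two trailing m's; s2=one trailing m
All strings over {m,n} ending with mm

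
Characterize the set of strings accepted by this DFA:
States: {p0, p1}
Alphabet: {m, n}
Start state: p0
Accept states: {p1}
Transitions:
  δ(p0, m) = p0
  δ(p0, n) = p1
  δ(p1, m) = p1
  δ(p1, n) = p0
Testing a few strings:
  'nnm' → reject
  'nmn' → reject
  'nn' → reject
  'm' → reject
State roles: p0=even number of n's so far; p1=odd number of n's so far
All strings over {m,n} with an odd number of n's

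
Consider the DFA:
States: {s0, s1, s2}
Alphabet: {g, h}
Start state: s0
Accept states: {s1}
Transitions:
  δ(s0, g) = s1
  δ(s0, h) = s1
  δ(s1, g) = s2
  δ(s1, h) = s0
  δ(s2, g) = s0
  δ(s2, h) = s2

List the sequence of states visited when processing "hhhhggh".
read 'h': s0 → s1
  read 'h': s1 → s0
  read 'h': s0 → s1
  read 'h': s1 → s0
  read 'g': s0 → s1
  read 'g': s1 → s2
  read 'h': s2 → s2
s0 -> s1 -> s0 -> s1 -> s0 -> s1 -> s2 -> s2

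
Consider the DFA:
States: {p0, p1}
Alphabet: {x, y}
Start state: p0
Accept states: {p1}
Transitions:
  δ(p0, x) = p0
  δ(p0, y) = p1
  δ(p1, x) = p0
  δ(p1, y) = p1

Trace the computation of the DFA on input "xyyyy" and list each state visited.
read 'x': p0 → p0
  read 'y': p0 → p1
  read 'y': p1 → p1
  read 'y': p1 → p1
  read 'y': p1 → p1
p0 -> p0 -> p1 -> p1 -> p1 -> p1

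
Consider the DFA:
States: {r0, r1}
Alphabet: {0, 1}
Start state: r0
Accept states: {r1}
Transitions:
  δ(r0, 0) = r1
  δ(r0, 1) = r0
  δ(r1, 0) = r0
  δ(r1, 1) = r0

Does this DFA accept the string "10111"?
Processing string "10111":
  r0 --1--> r0
  r0 --0--> r1
  r1 --1--> r0
  r0 --1--> r0
  r0 --1--> r0
Final state: r0
Accept states: {r1}
No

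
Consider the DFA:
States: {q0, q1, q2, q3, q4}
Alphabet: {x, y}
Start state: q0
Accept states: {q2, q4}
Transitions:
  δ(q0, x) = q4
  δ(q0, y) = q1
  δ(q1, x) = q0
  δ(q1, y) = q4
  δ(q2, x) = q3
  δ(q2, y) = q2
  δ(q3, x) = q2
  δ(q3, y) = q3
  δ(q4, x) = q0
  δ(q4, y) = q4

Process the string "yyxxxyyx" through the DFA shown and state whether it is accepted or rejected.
Processing string "yyxxxyyx":
  q0 --y--> q1
  q1 --y--> q4
  q4 --x--> q0
  q0 --x--> q4
  q4 --x--> q0
  q0 --y--> q1
  q1 --y--> q4
  q4 --x--> q0
Final state: q0
Accept states: {q2, q4}
No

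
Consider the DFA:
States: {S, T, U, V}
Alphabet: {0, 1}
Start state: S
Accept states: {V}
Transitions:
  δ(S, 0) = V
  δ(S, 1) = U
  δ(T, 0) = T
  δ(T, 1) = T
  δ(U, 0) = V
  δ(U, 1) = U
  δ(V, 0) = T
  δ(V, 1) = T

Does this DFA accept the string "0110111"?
Processing string "0110111":
  S --0--> V
  V --1--> T
  T --1--> T
  T --0--> T
  T --1--> T
  T --1--> T
  T --1--> T
Final state: T
Accept states: {V}
No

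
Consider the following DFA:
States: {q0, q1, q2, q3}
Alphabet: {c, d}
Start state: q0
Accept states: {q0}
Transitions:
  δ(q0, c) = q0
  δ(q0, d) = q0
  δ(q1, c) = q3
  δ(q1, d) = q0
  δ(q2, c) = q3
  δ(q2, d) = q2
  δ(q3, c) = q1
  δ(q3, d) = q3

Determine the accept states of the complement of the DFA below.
Complement accept states = All states \ Original accept states
= {q0, q1, q2, q3} \ {q0}
{q1, q2, q3}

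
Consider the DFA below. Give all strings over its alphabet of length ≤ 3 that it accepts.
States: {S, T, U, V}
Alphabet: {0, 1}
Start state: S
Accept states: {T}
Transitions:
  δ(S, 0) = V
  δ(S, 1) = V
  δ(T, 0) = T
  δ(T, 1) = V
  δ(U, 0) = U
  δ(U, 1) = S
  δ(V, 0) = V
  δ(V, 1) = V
None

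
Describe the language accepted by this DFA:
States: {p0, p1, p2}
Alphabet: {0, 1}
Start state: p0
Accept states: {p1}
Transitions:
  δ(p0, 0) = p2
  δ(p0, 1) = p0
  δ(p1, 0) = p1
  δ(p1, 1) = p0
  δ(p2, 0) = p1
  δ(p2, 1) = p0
Testing a few strings:
  '11' → reject
  '0001' → reject
  '101' → reject
  '0011' → reject
State roles: p0=last symbol not 0; p1=two trailing 0's; p2=one trailing 0
All binary strings ending with 00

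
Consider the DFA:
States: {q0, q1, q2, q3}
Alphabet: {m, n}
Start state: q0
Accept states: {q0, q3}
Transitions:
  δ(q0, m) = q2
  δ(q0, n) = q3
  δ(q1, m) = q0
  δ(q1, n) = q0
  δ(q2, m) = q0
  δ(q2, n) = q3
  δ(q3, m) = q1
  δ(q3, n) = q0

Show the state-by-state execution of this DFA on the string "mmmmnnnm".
read 'm': q0 → q2
  read 'm': q2 → q0
  read 'm': q0 → q2
  read 'm': q2 → q0
  read 'n': q0 → q3
  read 'n': q3 → q0
  read 'n': q0 → q3
  read 'm': q3 → q1
q0 -> q2 -> q0 -> q2 -> q0 -> q3 -> q0 -> q3 -> q1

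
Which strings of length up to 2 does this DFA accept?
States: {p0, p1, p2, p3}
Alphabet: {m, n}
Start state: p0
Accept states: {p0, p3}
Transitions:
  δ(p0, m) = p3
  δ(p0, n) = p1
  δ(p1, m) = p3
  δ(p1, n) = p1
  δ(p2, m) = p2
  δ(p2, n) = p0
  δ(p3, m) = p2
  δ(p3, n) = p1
ε, m, nm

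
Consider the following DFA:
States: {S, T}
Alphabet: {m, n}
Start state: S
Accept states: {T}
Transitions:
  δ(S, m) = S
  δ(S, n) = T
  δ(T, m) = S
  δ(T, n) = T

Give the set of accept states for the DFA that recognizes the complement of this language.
Complement accept states = All states \ Original accept states
= {S, T} \ {T}
{S}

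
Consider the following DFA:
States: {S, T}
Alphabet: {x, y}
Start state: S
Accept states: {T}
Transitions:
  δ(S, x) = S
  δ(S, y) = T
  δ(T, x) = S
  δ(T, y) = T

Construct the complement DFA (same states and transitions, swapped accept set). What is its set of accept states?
Complement accept states = All states \ Original accept states
= {S, T} \ {T}
{S}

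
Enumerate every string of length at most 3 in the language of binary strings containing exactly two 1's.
11, 011, 101, 110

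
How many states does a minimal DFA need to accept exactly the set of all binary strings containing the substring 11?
By Myhill–Nerode, count the distinguishable equivalence classes: three classes — no progress / one trailing 1 / 11 seen.
3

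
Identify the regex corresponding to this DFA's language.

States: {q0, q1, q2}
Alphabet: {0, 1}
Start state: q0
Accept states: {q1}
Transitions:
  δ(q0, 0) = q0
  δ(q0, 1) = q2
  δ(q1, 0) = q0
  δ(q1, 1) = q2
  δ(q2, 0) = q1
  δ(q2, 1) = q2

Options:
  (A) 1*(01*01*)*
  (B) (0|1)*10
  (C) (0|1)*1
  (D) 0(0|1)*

Check each option against the DFA on short strings; one disagreement eliminates an option:
  (A) 1*(01*01*)*: on ε the DFA stays in q0 and rejects (q0 ∉ Accept), but the regex matches it → eliminate
  (B) (0|1)*10: agrees with the DFA on every string of length ≤ 6
  (C) (0|1)*1: on '1' the DFA goes q0 → q2 and rejects (q2 ∉ Accept), but the regex matches it → eliminate
  (D) 0(0|1)*: on '0' the DFA goes q0 → q0 and rejects (q0 ∉ Accept), but the regex matches it → eliminate
Only (B) is consistent with the DFA.
(B) (0|1)*10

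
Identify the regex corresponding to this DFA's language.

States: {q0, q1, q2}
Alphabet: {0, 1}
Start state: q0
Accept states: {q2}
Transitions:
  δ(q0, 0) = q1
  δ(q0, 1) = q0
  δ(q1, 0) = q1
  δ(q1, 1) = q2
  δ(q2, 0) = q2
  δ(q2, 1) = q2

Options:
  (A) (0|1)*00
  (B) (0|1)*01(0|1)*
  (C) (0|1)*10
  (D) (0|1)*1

Check each option against the DFA on short strings; one disagreement eliminates an option:
  (A) (0|1)*00: on '00' the DFA goes q0 → q1 → q1 and rejects (q1 ∉ Accept), but the regex matches it → eliminate
  (B) (0|1)*01(0|1)*: agrees with the DFA on every string of length ≤ 6
  (C) (0|1)*10: on '01' the DFA goes q0 → q1 → q2 and accepts (q2 ∈ Accept), but the regex does not match it → eliminate
  (D) (0|1)*1: on '1' the DFA goes q0 → q0 and rejects (q0 ∉ Accept), but the regex matches it → eliminate
Only (B) is consistent with the DFA.
(B) (0|1)*01(0|1)*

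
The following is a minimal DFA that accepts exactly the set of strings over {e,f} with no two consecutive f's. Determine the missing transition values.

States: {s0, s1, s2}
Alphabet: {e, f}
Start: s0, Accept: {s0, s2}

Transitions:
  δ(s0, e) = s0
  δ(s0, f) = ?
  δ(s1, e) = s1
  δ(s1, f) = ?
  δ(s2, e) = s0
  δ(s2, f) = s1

From the language and accept set, identify what each state tracks — s0: last symbol not f (ok); s1: saw ff (dead); s2: last symbol f (ok).
Each missing δ(q, a) is the state matching the new tracked value after reading a.
δ(s0, f) = s2; δ(s1, f) = s1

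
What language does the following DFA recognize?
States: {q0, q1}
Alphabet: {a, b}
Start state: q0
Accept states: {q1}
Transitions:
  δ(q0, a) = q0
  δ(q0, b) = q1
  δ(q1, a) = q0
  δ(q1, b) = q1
Testing a few strings:
  'a' → reject
  'ba' → reject
  'b' → accept
  'aa' → reject
State roles: q0=last symbol not b; q1=last symbol is b
All strings over {a,b} ending with b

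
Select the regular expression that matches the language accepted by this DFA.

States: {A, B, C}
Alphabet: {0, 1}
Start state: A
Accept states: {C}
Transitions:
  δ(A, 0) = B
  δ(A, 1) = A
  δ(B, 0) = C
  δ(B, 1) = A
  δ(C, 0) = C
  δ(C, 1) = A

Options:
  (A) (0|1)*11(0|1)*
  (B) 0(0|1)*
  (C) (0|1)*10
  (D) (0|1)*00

Check each option against the DFA on short strings; one disagreement eliminates an option:
  (A) (0|1)*11(0|1)*: on '00' the DFA goes A → B → C and accepts (C ∈ Accept), but the regex does not match it → eliminate
  (B) 0(0|1)*: on '0' the DFA goes A → B and rejects (B ∉ Accept), but the regex matches it → eliminate
  (C) (0|1)*10: on '00' the DFA goes A → B → C and accepts (C ∈ Accept), but the regex does not match it → eliminate
  (D) (0|1)*00: agrees with the DFA on every string of length ≤ 6
Only (D) is consistent with the DFA.
(D) (0|1)*00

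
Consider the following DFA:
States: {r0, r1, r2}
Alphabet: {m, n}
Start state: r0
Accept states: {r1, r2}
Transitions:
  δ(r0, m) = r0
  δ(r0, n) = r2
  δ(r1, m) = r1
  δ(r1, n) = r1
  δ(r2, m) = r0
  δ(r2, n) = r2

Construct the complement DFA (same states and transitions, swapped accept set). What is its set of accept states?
Complement accept states = All states \ Original accept states
= {r0, r1, r2} \ {r1, r2}
{r0}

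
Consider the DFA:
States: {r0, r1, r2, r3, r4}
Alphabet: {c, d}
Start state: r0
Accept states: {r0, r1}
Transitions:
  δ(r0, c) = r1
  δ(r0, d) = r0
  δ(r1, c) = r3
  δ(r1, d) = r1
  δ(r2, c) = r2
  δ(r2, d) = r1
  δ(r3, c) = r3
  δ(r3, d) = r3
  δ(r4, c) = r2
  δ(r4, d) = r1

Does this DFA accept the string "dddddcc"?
Processing string "dddddcc":
  r0 --d--> r0
  r0 --d--> r0
  r0 --d--> r0
  r0 --d--> r0
  r0 --d--> r0
  r0 --c--> r1
  r1 --c--> r3
Final state: r3
Accept states: {r0, r1}
No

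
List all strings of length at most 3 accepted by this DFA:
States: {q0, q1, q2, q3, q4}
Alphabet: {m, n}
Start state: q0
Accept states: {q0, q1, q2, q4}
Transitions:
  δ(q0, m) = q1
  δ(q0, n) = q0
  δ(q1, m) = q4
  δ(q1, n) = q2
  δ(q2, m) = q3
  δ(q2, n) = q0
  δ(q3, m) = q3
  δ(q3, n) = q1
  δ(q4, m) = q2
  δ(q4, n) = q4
ε, m, n, mm, mn, nm, nn, mmm, mmn, mnn, nmm, nmn, nnm, nnn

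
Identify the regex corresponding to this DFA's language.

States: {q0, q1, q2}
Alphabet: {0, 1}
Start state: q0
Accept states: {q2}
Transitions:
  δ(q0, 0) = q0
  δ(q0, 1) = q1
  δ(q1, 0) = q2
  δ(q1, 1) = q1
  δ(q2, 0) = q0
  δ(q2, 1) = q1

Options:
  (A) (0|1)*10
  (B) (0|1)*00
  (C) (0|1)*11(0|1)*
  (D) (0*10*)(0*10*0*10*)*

Check each option against the DFA on short strings; one disagreement eliminates an option:
  (A) (0|1)*10: agrees with the DFA on every string of length ≤ 6
  (B) (0|1)*00: on '00' the DFA goes q0 → q0 → q0 and rejects (q0 ∉ Accept), but the regex matches it → eliminate
  (C) (0|1)*11(0|1)*: on '10' the DFA goes q0 → q1 → q2 and accepts (q2 ∈ Accept), but the regex does not match it → eliminate
  (D) (0*10*)(0*10*0*10*)*: on '1' the DFA goes q0 → q1 and rejects (q1 ∉ Accept), but the regex matches it → eliminate
Only (A) is consistent with the DFA.
(A) (0|1)*10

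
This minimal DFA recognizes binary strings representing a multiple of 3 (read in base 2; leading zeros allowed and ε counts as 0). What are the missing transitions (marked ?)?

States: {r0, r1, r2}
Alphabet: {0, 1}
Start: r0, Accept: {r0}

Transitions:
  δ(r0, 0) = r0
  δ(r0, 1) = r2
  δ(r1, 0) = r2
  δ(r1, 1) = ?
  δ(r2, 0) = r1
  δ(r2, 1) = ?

From the language and accept set, identify what each state tracks — r0: value ≡ 0 (mod 3); r1: value ≡ 2 (mod 3); r2: value ≡ 1 (mod 3).
Each missing δ(q, a) is the state matching the new tracked value after reading a.
δ(r1, 1) = r1; δ(r2, 1) = r0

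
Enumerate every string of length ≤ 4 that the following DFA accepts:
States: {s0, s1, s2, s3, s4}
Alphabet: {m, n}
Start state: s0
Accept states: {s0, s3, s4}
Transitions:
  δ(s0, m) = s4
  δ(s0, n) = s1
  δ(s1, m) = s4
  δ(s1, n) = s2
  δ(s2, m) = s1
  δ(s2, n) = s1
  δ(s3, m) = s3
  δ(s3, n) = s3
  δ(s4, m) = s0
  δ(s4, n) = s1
ε, m, mm, nm, mmm, mnm, nmm, mmmm, mmnm, mnmm, nmmm, nmnm, nnmm, nnnm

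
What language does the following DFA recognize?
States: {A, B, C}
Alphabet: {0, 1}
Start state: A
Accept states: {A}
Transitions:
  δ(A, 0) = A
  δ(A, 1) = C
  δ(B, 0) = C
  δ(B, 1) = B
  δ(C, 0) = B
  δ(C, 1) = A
Testing a few strings:
  '00' → accept
  '1000' → reject
  '101' → reject
  '1' → reject
State roles: A=value ≡ 0 (mod 3); B=value ≡ 2 (mod 3); C=value ≡ 1 (mod 3)
All binary strings representing a multiple of 3 (read in base 2; leading zeros allowed and ε counts as 0)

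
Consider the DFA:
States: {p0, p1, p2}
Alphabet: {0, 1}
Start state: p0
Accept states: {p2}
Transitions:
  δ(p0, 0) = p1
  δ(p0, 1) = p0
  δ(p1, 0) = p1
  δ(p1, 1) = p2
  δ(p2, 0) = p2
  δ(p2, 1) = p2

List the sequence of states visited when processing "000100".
read '0': p0 → p1
  read '0': p1 → p1
  read '0': p1 → p1
  read '1': p1 → p2
  read '0': p2 → p2
  read '0': p2 → p2
p0 -> p1 -> p1 -> p1 -> p2 -> p2 -> p2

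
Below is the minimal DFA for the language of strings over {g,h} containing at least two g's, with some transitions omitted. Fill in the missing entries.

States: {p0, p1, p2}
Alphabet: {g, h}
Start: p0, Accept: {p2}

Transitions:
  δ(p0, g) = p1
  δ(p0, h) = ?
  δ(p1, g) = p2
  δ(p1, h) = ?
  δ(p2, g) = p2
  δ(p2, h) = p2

From the language and accept set, identify what each state tracks — p0: zero g's seen; p1: one g seen; p2: ≥ two g's seen.
Each missing δ(q, a) is the state matching the new tracked value after reading a.
δ(p0, h) = p0; δ(p1, h) = p1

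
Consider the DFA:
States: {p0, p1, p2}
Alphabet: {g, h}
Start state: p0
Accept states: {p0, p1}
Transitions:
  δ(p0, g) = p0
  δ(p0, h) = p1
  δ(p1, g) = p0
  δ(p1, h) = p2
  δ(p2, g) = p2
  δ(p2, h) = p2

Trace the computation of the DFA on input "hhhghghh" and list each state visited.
read 'h': p0 → p1
  read 'h': p1 → p2
  read 'h': p2 → p2
  read 'g': p2 → p2
  read 'h': p2 → p2
  read 'g': p2 → p2
  read 'h': p2 → p2
  read 'h': p2 → p2
p0 -> p1 -> p2 -> p2 -> p2 -> p2 -> p2 -> p2 -> p2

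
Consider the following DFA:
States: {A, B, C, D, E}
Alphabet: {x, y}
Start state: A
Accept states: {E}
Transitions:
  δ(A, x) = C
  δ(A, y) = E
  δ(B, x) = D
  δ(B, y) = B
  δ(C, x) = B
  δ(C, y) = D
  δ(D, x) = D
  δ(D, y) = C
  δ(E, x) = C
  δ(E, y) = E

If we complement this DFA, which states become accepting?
Complement accept states = All states \ Original accept states
= {A, B, C, D, E} \ {E}
{A, B, C, D}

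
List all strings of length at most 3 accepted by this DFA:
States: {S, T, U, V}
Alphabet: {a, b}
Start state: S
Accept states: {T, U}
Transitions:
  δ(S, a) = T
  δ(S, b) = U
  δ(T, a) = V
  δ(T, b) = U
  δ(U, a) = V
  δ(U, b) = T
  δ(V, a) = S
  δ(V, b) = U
a, b, ab, bb, aab, abb, bab, bbb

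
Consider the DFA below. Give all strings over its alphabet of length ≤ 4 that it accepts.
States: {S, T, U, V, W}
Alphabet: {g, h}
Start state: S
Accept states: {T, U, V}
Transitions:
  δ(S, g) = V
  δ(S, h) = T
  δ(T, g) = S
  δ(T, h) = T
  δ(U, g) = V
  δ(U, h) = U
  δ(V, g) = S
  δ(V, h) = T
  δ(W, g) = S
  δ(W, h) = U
g, h, gh, hh, ggg, ggh, ghh, hgg, hgh, hhh, gggh, gghh, ghgg, ghgh, ghhh, hggh, hghh, hhgg, hhgh, hhhh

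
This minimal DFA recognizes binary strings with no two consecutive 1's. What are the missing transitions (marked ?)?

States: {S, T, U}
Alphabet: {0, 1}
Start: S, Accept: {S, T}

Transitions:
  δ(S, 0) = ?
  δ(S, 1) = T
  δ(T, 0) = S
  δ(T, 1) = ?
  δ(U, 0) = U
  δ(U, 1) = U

From the language and accept set, identify what each state tracks — S: last symbol not 1 (ok); T: last symbol 1 (ok); U: saw 11 (dead).
Each missing δ(q, a) is the state matching the new tracked value after reading a.
δ(S, 0) = S; δ(T, 1) = U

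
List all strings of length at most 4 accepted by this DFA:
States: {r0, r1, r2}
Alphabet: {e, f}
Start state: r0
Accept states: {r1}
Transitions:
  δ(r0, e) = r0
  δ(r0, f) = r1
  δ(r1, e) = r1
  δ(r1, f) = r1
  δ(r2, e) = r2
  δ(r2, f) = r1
f, ef, fe, ff, eef, efe, eff, fee, fef, ffe, fff, eeef, eefe, eeff, efee, efef, effe, efff, feee, feef, fefe, feff, ffee, ffef, fffe, ffff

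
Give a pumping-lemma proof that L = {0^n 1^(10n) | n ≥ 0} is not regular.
Assume L is regular with pumping length p. Idea: pumping the 0-block breaks the 1:10 ratio.
Choose s = 0^p 1^(10p) (length 11p ≥ p). By the pumping lemma, s = xyz with |xy| ≤ p, |y| > 0, so y = 0^k with k ≥ 1. Then xy²z = 0^(p+k) 1^(10p). For this to be in L we would need 10p = 10(p+k), i.e. 10k = 0, contradicting k ≥ 1. So xy²z ∉ L.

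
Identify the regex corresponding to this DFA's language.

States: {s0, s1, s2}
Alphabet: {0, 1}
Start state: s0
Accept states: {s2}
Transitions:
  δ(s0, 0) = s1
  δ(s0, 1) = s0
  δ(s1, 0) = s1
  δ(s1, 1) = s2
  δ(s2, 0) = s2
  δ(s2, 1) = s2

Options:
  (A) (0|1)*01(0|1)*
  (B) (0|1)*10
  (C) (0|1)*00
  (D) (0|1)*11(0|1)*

Check each option against the DFA on short strings; one disagreement eliminates an option:
  (A) (0|1)*01(0|1)*: agrees with the DFA on every string of length ≤ 6
  (B) (0|1)*10: on '01' the DFA goes s0 → s1 → s2 and accepts (s2 ∈ Accept), but the regex does not match it → eliminate
  (C) (0|1)*00: on '00' the DFA goes s0 → s1 → s1 and rejects (s1 ∉ Accept), but the regex matches it → eliminate
  (D) (0|1)*11(0|1)*: on '01' the DFA goes s0 → s1 → s2 and accepts (s2 ∈ Accept), but the regex does not match it → eliminate
Only (A) is consistent with the DFA.
(A) (0|1)*01(0|1)*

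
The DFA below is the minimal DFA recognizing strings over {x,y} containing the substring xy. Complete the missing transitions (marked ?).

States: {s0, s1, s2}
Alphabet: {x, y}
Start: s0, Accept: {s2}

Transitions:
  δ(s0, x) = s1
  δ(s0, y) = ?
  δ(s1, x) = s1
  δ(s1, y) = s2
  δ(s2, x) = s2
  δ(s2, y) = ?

From the language and accept set, identify what each state tracks — s0: no x seen yet; s1: seen a x, waiting for y; s2: substring xy seen.
Each missing δ(q, a) is the state matching the new tracked value after reading a.
δ(s0, y) = s0; δ(s2, y) = s2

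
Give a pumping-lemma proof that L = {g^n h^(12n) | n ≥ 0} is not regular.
Assume L is regular with pumping length p. Idea: pumping the g-block breaks the 1:12 ratio.
Choose s = g^p h^(12p) (length 13p ≥ p). By the pumping lemma, s = xyz with |xy| ≤ p, |y| > 0, so y = g^k with k ≥ 1. Then xy²z = g^(p+k) h^(12p). For this to be in L we would need 12p = 12(p+k), i.e. 12k = 0, contradicting k ≥ 1. So xy²z ∉ L.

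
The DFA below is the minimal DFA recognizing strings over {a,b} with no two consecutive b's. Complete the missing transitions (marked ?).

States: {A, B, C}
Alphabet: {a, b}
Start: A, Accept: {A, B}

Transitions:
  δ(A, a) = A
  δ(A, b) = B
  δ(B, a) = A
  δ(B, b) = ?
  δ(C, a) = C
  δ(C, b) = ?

From the language and accept set, identify what each state tracks — A: last symbol not b (ok); B: last symbol b (ok); C: saw bb (dead).
Each missing δ(q, a) is the state matching the new tracked value after reading a.
δ(B, b) = C; δ(C, b) = C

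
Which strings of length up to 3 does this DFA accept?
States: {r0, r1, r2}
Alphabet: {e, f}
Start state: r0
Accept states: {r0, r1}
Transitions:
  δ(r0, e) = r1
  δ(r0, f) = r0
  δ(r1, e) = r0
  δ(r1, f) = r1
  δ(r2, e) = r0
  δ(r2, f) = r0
ε, e, f, ee, ef, fe, ff, eee, eef, efe, eff, fee, fef, ffe, fff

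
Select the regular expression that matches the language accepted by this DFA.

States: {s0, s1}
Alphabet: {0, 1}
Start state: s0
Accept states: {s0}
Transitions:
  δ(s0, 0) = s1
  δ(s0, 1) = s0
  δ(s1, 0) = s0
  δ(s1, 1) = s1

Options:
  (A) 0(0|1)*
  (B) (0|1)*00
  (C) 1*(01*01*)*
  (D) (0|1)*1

Check each option against the DFA on short strings; one disagreement eliminates an option:
  (A) 0(0|1)*: on ε the DFA stays in s0 and accepts (s0 ∈ Accept), but the regex does not match it → eliminate
  (B) (0|1)*00: on ε the DFA stays in s0 and accepts (s0 ∈ Accept), but the regex does not match it → eliminate
  (C) 1*(01*01*)*: agrees with the DFA on every string of length ≤ 6
  (D) (0|1)*1: on ε the DFA stays in s0 and accepts (s0 ∈ Accept), but the regex does not match it → eliminate
Only (C) is consistent with the DFA.
(C) 1*(01*01*)*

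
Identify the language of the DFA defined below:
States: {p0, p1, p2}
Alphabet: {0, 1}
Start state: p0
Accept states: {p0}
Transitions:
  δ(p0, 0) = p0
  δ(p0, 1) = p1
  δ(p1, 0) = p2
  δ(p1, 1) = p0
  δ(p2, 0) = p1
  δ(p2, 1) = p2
Testing a few strings:
  '00' → accept
  '1011' → reject
  '100' → reject
  '1101' → reject
State roles: p0=value ≡ 0 (mod 3); p1=value ≡ 1 (mod 3); p2=value ≡ 2 (mod 3)
All binary strings representing a multiple of 3 (read in base 2; leading zeros allowed and ε counts as 0)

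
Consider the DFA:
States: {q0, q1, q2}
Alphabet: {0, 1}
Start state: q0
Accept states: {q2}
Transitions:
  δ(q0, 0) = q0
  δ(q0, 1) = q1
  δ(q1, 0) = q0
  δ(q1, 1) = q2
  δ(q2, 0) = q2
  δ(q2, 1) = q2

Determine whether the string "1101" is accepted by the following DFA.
Processing string "1101":
  q0 --1--> q1
  q1 --1--> q2
  q2 --0--> q2
  q2 --1--> q2
Final state: q2
Accept states: {q2}
Yes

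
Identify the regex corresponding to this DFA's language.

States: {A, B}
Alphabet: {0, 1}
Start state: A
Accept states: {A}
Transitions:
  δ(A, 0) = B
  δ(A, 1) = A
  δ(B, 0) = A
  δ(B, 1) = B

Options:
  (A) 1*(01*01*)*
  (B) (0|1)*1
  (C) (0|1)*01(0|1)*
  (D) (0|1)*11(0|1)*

Check each option against the DFA on short strings; one disagreement eliminates an option:
  (A) 1*(01*01*)*: agrees with the DFA on every string of length ≤ 6
  (B) (0|1)*1: on ε the DFA stays in A and accepts (A ∈ Accept), but the regex does not match it → eliminate
  (C) (0|1)*01(0|1)*: on ε the DFA stays in A and accepts (A ∈ Accept), but the regex does not match it → eliminate
  (D) (0|1)*11(0|1)*: on ε the DFA stays in A and accepts (A ∈ Accept), but the regex does not match it → eliminate
Only (A) is consistent with the DFA.
(A) 1*(01*01*)*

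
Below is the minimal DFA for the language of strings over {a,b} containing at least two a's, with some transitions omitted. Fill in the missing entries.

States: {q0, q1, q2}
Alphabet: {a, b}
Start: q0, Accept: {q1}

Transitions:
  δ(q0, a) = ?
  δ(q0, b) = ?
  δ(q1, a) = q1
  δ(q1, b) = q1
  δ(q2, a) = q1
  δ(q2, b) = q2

From the language and accept set, identify what each state tracks — q0: zero a's seen; q1: ≥ two a's seen; q2: one a seen.
Each missing δ(q, a) is the state matching the new tracked value after reading a.
δ(q0, a) = q2; δ(q0, b) = q0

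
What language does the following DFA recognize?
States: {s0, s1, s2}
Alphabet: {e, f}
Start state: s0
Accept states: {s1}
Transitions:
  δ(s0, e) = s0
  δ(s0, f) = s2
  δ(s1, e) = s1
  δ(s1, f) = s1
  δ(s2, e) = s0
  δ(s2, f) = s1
Testing a few strings:
  'ff' → accept
  'e' → reject
  'ee' → reject
  'fef' → reject
State roles: s0=no progress toward ff; s1=substring ff seen; s2=one trailing f
All strings over {e,f} containing the substring ff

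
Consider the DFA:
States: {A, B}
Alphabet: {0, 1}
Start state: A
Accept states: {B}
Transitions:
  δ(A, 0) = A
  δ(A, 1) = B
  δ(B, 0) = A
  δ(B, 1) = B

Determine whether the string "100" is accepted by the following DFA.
Processing string "100":
  A --1--> B
  B --0--> A
  A --0--> A
Final state: A
Accept states: {B}
No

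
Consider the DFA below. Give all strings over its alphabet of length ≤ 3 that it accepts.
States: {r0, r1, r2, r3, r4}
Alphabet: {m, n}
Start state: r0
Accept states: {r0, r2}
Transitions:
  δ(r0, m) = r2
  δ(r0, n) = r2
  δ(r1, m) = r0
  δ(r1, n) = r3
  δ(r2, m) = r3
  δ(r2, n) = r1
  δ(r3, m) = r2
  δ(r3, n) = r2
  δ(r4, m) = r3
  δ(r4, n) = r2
ε, m, n, mmm, mmn, mnm, nmm, nmn, nnm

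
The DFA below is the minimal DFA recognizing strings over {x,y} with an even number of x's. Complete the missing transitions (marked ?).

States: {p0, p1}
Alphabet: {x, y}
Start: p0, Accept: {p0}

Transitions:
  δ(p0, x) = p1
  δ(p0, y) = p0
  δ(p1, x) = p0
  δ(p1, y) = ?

From the language and accept set, identify what each state tracks — p0: even number of x's so far; p1: odd number of x's so far.
Each missing δ(q, a) is the state matching the new tracked value after reading a.
δ(p1, y) = p1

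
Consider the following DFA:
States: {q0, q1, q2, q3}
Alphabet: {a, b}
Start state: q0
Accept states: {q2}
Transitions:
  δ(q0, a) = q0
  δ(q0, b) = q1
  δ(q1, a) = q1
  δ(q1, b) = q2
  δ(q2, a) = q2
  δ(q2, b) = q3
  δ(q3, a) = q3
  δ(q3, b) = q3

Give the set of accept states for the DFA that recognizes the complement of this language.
Complement accept states = All states \ Original accept states
= {q0, q1, q2, q3} \ {q2}
{q0, q1, q3}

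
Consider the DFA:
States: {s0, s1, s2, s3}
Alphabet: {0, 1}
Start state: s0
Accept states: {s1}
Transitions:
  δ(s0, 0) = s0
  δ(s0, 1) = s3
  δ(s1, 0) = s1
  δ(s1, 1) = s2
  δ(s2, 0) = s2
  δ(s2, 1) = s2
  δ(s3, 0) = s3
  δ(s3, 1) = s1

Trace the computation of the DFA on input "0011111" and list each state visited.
read '0': s0 → s0
  read '0': s0 → s0
  read '1': s0 → s3
  read '1': s3 → s1
  read '1': s1 → s2
  read '1': s2 → s2
  read '1': s2 → s2
s0 -> s0 -> s0 -> s3 -> s1 -> s2 -> s2 -> s2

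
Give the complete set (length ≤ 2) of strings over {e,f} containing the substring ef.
ef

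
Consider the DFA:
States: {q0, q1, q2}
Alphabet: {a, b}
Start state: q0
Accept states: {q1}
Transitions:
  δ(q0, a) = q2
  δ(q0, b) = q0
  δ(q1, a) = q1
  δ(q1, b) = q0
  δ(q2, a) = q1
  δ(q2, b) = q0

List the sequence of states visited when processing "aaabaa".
read 'a': q0 → q2
  read 'a': q2 → q1
  read 'a': q1 → q1
  read 'b': q1 → q0
  read 'a': q0 → q2
  read 'a': q2 → q1
q0 -> q2 -> q1 -> q1 -> q0 -> q2 -> q1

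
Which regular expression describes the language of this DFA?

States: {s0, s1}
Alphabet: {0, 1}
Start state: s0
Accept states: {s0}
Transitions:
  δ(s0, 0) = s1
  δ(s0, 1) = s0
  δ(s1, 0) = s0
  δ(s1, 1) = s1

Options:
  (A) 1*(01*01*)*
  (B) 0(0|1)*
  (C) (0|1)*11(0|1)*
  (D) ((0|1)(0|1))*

Check each option against the DFA on short strings; one disagreement eliminates an option:
  (A) 1*(01*01*)*: agrees with the DFA on every string of length ≤ 6
  (B) 0(0|1)*: on ε the DFA stays in s0 and accepts (s0 ∈ Accept), but the regex does not match it → eliminate
  (C) (0|1)*11(0|1)*: on ε the DFA stays in s0 and accepts (s0 ∈ Accept), but the regex does not match it → eliminate
  (D) ((0|1)(0|1))*: on '1' the DFA goes s0 → s0 and accepts (s0 ∈ Accept), but the regex does not match it → eliminate
Only (A) is consistent with the DFA.
(A) 1*(01*01*)*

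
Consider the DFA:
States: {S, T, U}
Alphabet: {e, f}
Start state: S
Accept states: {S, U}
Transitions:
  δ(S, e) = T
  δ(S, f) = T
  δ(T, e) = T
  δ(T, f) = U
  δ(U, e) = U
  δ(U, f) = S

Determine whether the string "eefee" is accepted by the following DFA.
Processing string "eefee":
  S --e--> T
  T --e--> T
  T --f--> U
  U --e--> U
  U --e--> U
Final state: U
Accept states: {S, U}
Yes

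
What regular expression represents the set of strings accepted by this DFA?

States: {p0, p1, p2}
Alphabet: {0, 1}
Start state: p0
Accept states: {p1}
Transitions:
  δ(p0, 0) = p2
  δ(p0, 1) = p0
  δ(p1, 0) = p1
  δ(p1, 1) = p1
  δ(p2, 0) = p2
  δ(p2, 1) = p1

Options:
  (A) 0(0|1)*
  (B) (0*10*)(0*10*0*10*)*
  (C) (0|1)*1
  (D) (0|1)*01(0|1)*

Check each option against the DFA on short strings; one disagreement eliminates an option:
  (A) 0(0|1)*: on '0' the DFA goes p0 → p2 and rejects (p2 ∉ Accept), but the regex matches it → eliminate
  (B) (0*10*)(0*10*0*10*)*: on '1' the DFA goes p0 → p0 and rejects (p0 ∉ Accept), but the regex matches it → eliminate
  (C) (0|1)*1: on '1' the DFA goes p0 → p0 and rejects (p0 ∉ Accept), but the regex matches it → eliminate
  (D) (0|1)*01(0|1)*: agrees with the DFA on every string of length ≤ 6
Only (D) is consistent with the DFA.
(D) (0|1)*01(0|1)*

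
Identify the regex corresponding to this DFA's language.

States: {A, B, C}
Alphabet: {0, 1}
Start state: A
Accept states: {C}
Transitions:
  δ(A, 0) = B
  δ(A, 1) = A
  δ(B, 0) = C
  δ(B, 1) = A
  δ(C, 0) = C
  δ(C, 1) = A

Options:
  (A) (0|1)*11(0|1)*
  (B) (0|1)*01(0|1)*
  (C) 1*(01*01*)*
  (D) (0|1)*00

Check each option against the DFA on short strings; one disagreement eliminates an option:
  (A) (0|1)*11(0|1)*: on '00' the DFA goes A → B → C and accepts (C ∈ Accept), but the regex does not match it → eliminate
  (B) (0|1)*01(0|1)*: on '00' the DFA goes A → B → C and accepts (C ∈ Accept), but the regex does not match it → eliminate
  (C) 1*(01*01*)*: on ε the DFA stays in A and rejects (A ∉ Accept), but the regex matches it → eliminate
  (D) (0|1)*00: agrees with the DFA on every string of length ≤ 6
Only (D) is consistent with the DFA.
(D) (0|1)*00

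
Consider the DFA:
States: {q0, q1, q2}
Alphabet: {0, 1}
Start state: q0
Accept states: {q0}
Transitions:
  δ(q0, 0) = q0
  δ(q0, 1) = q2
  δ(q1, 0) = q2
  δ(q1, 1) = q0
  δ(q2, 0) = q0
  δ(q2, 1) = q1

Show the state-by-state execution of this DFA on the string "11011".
read '1': q0 → q2
  read '1': q2 → q1
  read '0': q1 → q2
  read '1': q2 → q1
  read '1': q1 → q0
q0 -> q2 -> q1 -> q2 -> q1 -> q0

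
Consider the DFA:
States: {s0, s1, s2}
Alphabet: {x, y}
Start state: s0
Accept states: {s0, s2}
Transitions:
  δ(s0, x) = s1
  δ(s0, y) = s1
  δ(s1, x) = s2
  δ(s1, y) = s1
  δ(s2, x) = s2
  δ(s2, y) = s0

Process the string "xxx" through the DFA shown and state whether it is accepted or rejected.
Processing string "xxx":
  s0 --x--> s1
  s1 --x--> s2
  s2 --x--> s2
Final state: s2
Accept states: {s0, s2}
Yes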